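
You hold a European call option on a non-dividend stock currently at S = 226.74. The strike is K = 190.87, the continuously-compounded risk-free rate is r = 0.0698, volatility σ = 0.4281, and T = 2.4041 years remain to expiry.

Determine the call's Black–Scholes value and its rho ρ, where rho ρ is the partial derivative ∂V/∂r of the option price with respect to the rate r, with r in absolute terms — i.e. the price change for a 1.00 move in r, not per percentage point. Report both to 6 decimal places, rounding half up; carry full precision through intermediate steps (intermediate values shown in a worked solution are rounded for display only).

σ√T = 0.4281·√2.4041 = 0.663776
d₁ = (ln(S/K) + (r+σ²/2)T) / (σ√T) = (ln(226.74/190.87) + (0.0698+0.4281²/2)·2.4041) / 0.663776 = (0.172211 + 0.388105) / 0.663776 = 0.844136
d₂ = d₁ − σ√T = 0.844136 − 0.663776 = 0.180360
e^{−rT} = e^{−0.0698·2.4041} = 0.845518
N(d₁) = 0.800703,  N(d₂) = 0.571565
Call price V = S·N(d₁) − K·e^{−rT}·N(d₂) = 181.551435 − 92.241403 = 89.310031
ρ = K·T·e^{−rT}·N(d₂) = 221.757558

price = 89.310031
ρ = 221.757558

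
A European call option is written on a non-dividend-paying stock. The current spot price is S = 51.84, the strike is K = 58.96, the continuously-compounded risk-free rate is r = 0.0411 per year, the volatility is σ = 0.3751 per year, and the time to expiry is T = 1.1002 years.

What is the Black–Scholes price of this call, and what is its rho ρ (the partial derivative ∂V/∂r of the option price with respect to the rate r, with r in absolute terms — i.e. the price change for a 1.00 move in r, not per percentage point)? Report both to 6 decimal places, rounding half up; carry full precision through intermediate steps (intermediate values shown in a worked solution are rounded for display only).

price = 6.366610
ρ = 21.161044

σ√T = 0.3751·√1.1002 = 0.393444
d₁ = (ln(S/K) + (r+σ²/2)T) / (σ√T) = (ln(51.84/58.96) + (0.0411+0.3751²/2)·1.1002) / 0.393444 = (-0.128697 + 0.122617) / 0.393444 = -0.015453
d₂ = d₁ − σ√T = -0.015453 − 0.393444 = -0.408897
e^{−rT} = e^{−0.0411·1.1002} = 0.955789
N(d₁) = 0.493835,  N(d₂) = 0.341308
Call price V = S·N(d₁) − K·e^{−rT}·N(d₂) = 25.600426 − 19.233816 = 6.366610
ρ = K·T·e^{−rT}·N(d₂) = 21.161044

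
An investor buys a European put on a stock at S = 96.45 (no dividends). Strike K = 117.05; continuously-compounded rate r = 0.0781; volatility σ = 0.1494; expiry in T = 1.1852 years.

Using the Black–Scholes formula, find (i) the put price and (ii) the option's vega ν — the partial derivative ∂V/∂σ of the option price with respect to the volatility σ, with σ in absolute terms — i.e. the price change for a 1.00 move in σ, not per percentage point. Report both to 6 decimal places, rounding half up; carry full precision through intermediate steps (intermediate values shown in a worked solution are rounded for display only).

price = 12.935908
ν = 36.211928

σ√T = 0.1494·√1.1852 = 0.162647
d₁ = (ln(S/K) + (r+σ²/2)T) / (σ√T) = (ln(96.45/117.05) + (0.0781+0.1494²/2)·1.1852) / 0.162647 = (-0.193576 + 0.105791) / 0.162647 = -0.539728
d₂ = d₁ − σ√T = -0.539728 − 0.162647 = -0.702376
e^{−rT} = e^{−0.0781·1.1852} = 0.911591
N(−d₁) = 0.705308,  N(−d₂) = 0.758778
Put price V = K·e^{−rT}·N(−d₂) − S·N(−d₁) = 80.962850 − 68.026942 = 12.935908
φ(d₁) = (1/√(2π))·e^{−d₁²/2} = 0.344869
ν = S·φ(d₁)·√T = 36.211928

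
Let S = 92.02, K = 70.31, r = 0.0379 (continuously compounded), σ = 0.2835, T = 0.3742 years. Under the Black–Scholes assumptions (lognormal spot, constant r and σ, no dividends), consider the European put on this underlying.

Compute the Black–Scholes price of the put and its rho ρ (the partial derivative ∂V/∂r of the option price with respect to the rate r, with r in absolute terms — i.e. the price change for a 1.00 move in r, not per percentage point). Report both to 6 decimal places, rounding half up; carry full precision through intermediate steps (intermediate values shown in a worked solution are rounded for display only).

price = 0.296557
ρ = -1.581399

σ√T = 0.2835·√0.3742 = 0.173422
d₁ = (ln(S/K) + (r+σ²/2)T) / (σ√T) = (ln(92.02/70.31) + (0.0379+0.2835²/2)·0.3742) / 0.173422 = (0.269092 + 0.029220) / 0.173422 = 1.720146
d₂ = d₁ − σ√T = 1.720146 − 0.173422 = 1.546724
e^{−rT} = e^{−0.0379·0.3742} = 0.985918
N(−d₁) = 0.042703,  N(−d₂) = 0.060965
Put price V = K·e^{−rT}·N(−d₂) − S·N(−d₁) = 4.226081 − 3.929523 = 0.296557
ρ = −K·T·e^{−rT}·N(−d₂) = -1.581399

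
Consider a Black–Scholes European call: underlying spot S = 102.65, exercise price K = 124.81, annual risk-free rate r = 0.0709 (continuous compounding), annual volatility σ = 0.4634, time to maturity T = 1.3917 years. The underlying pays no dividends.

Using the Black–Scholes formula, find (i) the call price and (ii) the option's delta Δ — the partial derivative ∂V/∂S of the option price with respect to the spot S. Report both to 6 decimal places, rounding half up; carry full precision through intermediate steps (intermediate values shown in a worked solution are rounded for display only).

σ√T = 0.4634·√1.3917 = 0.546675
d₁ = (ln(S/K) + (r+σ²/2)T) / (σ√T) = (ln(102.65/124.81) + (0.0709+0.4634²/2)·1.3917) / 0.546675 = (-0.195467 + 0.248098) / 0.546675 = 0.096274
d₂ = d₁ − σ√T = 0.096274 − 0.546675 = -0.450400
e^{−rT} = e^{−0.0709·1.3917} = 0.906040
N(d₁) = 0.538349,  N(d₂) = 0.326211
Call price V = S·N(d₁) − K·e^{−rT}·N(d₂) = 55.261481 − 36.888867 = 18.372614
Δ = N(d₁) = 0.538349

price = 18.372614
Δ = 0.538349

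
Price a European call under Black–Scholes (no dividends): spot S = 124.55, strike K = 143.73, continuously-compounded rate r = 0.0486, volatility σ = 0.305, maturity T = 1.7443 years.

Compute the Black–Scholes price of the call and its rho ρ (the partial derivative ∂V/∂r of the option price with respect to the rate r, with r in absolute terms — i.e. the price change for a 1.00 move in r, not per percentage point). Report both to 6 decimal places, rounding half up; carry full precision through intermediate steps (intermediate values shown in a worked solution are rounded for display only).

price = 16.942714
ρ = 83.949412

σ√T = 0.305·√1.7443 = 0.402819
d₁ = (ln(S/K) + (r+σ²/2)T) / (σ√T) = (ln(124.55/143.73) + (0.0486+0.305²/2)·1.7443) / 0.402819 = (-0.143229 + 0.165905) / 0.402819 = 0.056292
d₂ = d₁ − σ√T = 0.056292 − 0.402819 = -0.346528
e^{−rT} = e^{−0.0486·1.7443} = 0.918721
N(d₁) = 0.522445,  N(d₂) = 0.364473
Call price V = S·N(d₁) − K·e^{−rT}·N(d₂) = 65.070566 − 48.127852 = 16.942714
ρ = K·T·e^{−rT}·N(d₂) = 83.949412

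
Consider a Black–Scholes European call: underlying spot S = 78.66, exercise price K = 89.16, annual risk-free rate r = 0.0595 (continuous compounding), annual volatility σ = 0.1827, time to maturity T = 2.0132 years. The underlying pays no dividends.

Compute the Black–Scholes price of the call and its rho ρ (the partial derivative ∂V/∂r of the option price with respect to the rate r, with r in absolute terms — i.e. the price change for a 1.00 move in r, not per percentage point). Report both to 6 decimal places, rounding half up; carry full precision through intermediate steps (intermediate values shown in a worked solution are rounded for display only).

σ√T = 0.1827·√2.0132 = 0.259228
d₁ = (ln(S/K) + (r+σ²/2)T) / (σ√T) = (ln(78.66/89.16) + (0.0595+0.1827²/2)·2.0132) / 0.259228 = (-0.125298 + 0.153385) / 0.259228 = 0.108350
d₂ = d₁ − σ√T = 0.108350 − 0.259228 = -0.150878
e^{−rT} = e^{−0.0595·2.0132} = 0.887111
N(d₁) = 0.543141,  N(d₂) = 0.440036
Call price V = S·N(d₁) − K·e^{−rT}·N(d₂) = 42.723456 − 34.804542 = 7.918914
ρ = K·T·e^{−rT}·N(d₂) = 70.068504

price = 7.918914
ρ = 70.068504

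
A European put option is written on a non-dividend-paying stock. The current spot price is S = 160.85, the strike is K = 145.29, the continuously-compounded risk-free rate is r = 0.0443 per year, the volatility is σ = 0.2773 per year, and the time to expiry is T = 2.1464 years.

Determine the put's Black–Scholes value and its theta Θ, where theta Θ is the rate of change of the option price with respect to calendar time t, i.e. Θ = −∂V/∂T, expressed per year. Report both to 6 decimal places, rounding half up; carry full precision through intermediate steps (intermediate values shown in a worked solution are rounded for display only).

price = 11.875775
Θ = -2.516382

σ√T = 0.2773·√2.1464 = 0.406261
d₁ = (ln(S/K) + (r+σ²/2)T) / (σ√T) = (ln(160.85/145.29) + (0.0443+0.2773²/2)·2.1464) / 0.406261 = (0.101741 + 0.177610) / 0.406261 = 0.687612
d₂ = d₁ − σ√T = 0.687612 − 0.406261 = 0.281351
e^{−rT} = e^{−0.0443·2.1464} = 0.909295
N(−d₁) = 0.245849,  N(−d₂) = 0.389221
Put price V = K·e^{−rT}·N(−d₂) − S·N(−d₁) = 51.420509 − 39.544734 = 11.875775
φ(d₁) = (1/√(2π))·e^{−d₁²/2} = 0.314949
Θ = −S·φ(d₁)·σ/(2√T) + r·K·e^{−rT}·N(−d₂) = −4.794311 + 2.277929 = -2.516382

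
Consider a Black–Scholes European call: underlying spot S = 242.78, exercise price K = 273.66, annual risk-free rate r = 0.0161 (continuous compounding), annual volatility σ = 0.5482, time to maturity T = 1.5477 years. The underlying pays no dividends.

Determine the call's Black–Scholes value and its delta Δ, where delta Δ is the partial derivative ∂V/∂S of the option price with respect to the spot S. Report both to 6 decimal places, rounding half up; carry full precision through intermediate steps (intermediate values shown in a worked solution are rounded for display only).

price = 56.576967
Δ = 0.580032

σ√T = 0.5482·√1.5477 = 0.681997
d₁ = (ln(S/K) + (r+σ²/2)T) / (σ√T) = (ln(242.78/273.66) + (0.0161+0.5482²/2)·1.5477) / 0.681997 = (-0.119731 + 0.257478) / 0.681997 = 0.201976
d₂ = d₁ − σ√T = 0.201976 − 0.681997 = -0.480021
e^{−rT} = e^{−0.0161·1.5477} = 0.975390
N(d₁) = 0.580032,  N(d₂) = 0.315606
Call price V = S·N(d₁) − K·e^{−rT}·N(d₂) = 140.820244 − 84.243277 = 56.576967
Δ = N(d₁) = 0.580032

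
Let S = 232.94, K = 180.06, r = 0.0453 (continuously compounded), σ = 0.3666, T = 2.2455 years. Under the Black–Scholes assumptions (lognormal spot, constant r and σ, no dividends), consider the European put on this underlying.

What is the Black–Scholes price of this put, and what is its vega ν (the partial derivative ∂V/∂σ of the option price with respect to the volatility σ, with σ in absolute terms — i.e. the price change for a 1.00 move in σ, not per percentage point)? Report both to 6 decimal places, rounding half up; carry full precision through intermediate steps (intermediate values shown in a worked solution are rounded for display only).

σ√T = 0.3666·√2.2455 = 0.549350
d₁ = (ln(S/K) + (r+σ²/2)T) / (σ√T) = (ln(232.94/180.06) + (0.0453+0.3666²/2)·2.2455) / 0.549350 = (0.257491 + 0.252614) / 0.549350 = 0.928560
d₂ = d₁ − σ√T = 0.928560 − 0.549350 = 0.379211
e^{−rT} = e^{−0.0453·2.2455} = 0.903281
N(−d₁) = 0.176558,  N(−d₂) = 0.352266
Put price V = K·e^{−rT}·N(−d₂) − S·N(−d₁) = 57.294204 − 41.127526 = 16.166678
φ(d₁) = (1/√(2π))·e^{−d₁²/2} = 0.259227
ν = S·φ(d₁)·√T = 90.485913

price = 16.166678
ν = 90.485913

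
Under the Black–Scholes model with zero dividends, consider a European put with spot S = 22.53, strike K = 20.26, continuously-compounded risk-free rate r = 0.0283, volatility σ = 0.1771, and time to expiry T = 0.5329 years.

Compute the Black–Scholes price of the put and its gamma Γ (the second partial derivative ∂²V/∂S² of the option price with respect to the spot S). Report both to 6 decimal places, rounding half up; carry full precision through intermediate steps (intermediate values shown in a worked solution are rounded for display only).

σ√T = 0.1771·√0.5329 = 0.129283
d₁ = (ln(S/K) + (r+σ²/2)T) / (σ√T) = (ln(22.53/20.26) + (0.0283+0.1771²/2)·0.5329) / 0.129283 = (0.106199 + 0.023438) / 0.129283 = 1.002741
d₂ = d₁ − σ√T = 1.002741 − 0.129283 = 0.873458
e^{−rT} = e^{−0.0283·0.5329} = 0.985032
N(−d₁) = 0.157993,  N(−d₂) = 0.191207
Put price V = K·e^{−rT}·N(−d₂) − S·N(−d₁) = 3.815865 − 3.559580 = 0.256285
φ(d₁) = (1/√(2π))·e^{−d₁²/2} = 0.241307
Γ = φ(d₁) / (S·σ·√T) = 0.082845

price = 0.256285
Γ = 0.082845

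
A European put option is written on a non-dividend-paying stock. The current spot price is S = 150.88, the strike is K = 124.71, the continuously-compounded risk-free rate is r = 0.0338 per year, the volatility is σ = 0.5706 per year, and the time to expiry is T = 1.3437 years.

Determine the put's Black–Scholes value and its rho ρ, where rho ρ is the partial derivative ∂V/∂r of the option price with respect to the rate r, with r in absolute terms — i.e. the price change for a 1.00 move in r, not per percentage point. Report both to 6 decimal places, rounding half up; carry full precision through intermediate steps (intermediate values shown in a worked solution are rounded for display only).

price = 21.248035
ρ = -78.408327

σ√T = 0.5706·√1.3437 = 0.661429
d₁ = (ln(S/K) + (r+σ²/2)T) / (σ√T) = (ln(150.88/124.71) + (0.0338+0.5706²/2)·1.3437) / 0.661429 = (0.190494 + 0.264161) / 0.661429 = 0.687383
d₂ = d₁ − σ√T = 0.687383 − 0.661429 = 0.025954
e^{−rT} = e^{−0.0338·1.3437} = 0.955599
N(−d₁) = 0.245921,  N(−d₂) = 0.489647
Put price V = K·e^{−rT}·N(−d₂) − S·N(−d₁) = 58.352554 − 37.104519 = 21.248035
ρ = −K·T·e^{−rT}·N(−d₂) = -78.408327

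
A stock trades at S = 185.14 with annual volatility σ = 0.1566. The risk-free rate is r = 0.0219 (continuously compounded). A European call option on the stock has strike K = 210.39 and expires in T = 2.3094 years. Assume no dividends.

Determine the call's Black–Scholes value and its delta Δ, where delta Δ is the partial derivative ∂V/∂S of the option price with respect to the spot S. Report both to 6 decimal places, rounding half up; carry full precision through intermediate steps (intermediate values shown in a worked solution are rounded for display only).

σ√T = 0.1566·√2.3094 = 0.237980
d₁ = (ln(S/K) + (r+σ²/2)T) / (σ√T) = (ln(185.14/210.39) + (0.0219+0.1566²/2)·2.3094) / 0.237980 = (-0.127851 + 0.078893) / 0.237980 = -0.205720
d₂ = d₁ − σ√T = -0.205720 − 0.237980 = -0.443701
e^{−rT} = e^{−0.0219·2.3094} = 0.950682
N(d₁) = 0.418505,  N(d₂) = 0.328629
Call price V = S·N(d₁) − K·e^{−rT}·N(d₂) = 77.481953 − 65.730468 = 11.751484
Δ = N(d₁) = 0.418505

price = 11.751484
Δ = 0.418505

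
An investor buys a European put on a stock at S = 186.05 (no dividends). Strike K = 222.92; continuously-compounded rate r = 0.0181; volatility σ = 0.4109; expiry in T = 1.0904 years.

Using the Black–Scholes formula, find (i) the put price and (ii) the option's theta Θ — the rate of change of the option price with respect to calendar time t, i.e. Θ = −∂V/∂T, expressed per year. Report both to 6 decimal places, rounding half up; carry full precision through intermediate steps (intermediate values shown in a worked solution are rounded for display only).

σ√T = 0.4109·√1.0904 = 0.429071
d₁ = (ln(S/K) + (r+σ²/2)T) / (σ√T) = (ln(186.05/222.92) + (0.0181+0.4109²/2)·1.0904) / 0.429071 = (-0.180798 + 0.111787) / 0.429071 = -0.160837
d₂ = d₁ − σ√T = -0.160837 − 0.429071 = -0.589908
e^{−rT} = e^{−0.0181·1.0904} = 0.980457
N(−d₁) = 0.563889,  N(−d₂) = 0.722374
Put price V = K·e^{−rT}·N(−d₂) − S·N(−d₁) = 157.884546 − 104.911547 = 52.972999
φ(d₁) = (1/√(2π))·e^{−d₁²/2} = 0.393815
Θ = −S·φ(d₁)·σ/(2√T) + r·K·e^{−rT}·N(−d₂) = −14.415699 + 2.857710 = -11.557989

price = 52.972999
Θ = -11.557989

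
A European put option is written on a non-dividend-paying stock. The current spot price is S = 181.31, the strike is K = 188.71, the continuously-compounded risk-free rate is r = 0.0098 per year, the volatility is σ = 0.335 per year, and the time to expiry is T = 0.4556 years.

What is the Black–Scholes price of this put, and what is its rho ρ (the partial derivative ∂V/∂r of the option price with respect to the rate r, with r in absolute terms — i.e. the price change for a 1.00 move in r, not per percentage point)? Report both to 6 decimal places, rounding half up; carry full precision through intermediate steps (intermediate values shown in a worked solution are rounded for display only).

price = 20.099677
ρ = -51.912889

σ√T = 0.335·√0.4556 = 0.226119
d₁ = (ln(S/K) + (r+σ²/2)T) / (σ√T) = (ln(181.31/188.71) + (0.0098+0.335²/2)·0.4556) / 0.226119 = (-0.040003 + 0.030030) / 0.226119 = -0.044107
d₂ = d₁ − σ√T = -0.044107 − 0.226119 = -0.270226
e^{−rT} = e^{−0.0098·0.4556} = 0.995545
N(−d₁) = 0.517590,  N(−d₂) = 0.606507
Put price V = K·e^{−rT}·N(−d₂) − S·N(−d₁) = 113.944005 − 93.844328 = 20.099677
ρ = −K·T·e^{−rT}·N(−d₂) = -51.912889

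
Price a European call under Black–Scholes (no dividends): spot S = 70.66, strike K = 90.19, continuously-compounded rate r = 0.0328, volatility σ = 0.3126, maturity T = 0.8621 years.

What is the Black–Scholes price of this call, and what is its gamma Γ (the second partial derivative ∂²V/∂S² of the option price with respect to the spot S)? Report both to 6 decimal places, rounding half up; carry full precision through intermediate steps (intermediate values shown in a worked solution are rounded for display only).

price = 3.012659
Γ = 0.016265

σ√T = 0.3126·√0.8621 = 0.290247
d₁ = (ln(S/K) + (r+σ²/2)T) / (σ√T) = (ln(70.66/90.19) + (0.0328+0.3126²/2)·0.8621) / 0.290247 = (-0.244039 + 0.070399) / 0.290247 = -0.598250
d₂ = d₁ − σ√T = -0.598250 − 0.290247 = -0.888497
e^{−rT} = e^{−0.0328·0.8621} = 0.972119
N(d₁) = 0.274836,  N(d₂) = 0.187137
Call price V = S·N(d₁) − K·e^{−rT}·N(d₂) = 19.419946 − 16.407286 = 3.012659
φ(d₁) = (1/√(2π))·e^{−d₁²/2} = 0.333574
Γ = φ(d₁) / (S·σ·√T) = 0.016265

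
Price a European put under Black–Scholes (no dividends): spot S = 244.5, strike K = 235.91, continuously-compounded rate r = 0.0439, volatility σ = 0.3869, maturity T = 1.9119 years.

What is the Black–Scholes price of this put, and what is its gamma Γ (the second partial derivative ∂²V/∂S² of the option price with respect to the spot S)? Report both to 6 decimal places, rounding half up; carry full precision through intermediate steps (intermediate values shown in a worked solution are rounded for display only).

price = 36.048998
Γ = 0.002703

σ√T = 0.3869·√1.9119 = 0.534972
d₁ = (ln(S/K) + (r+σ²/2)T) / (σ√T) = (ln(244.5/235.91) + (0.0439+0.3869²/2)·1.9119) / 0.534972 = (0.035765 + 0.227030) / 0.534972 = 0.491231
d₂ = d₁ − σ√T = 0.491231 − 0.534972 = -0.043741
e^{−rT} = e^{−0.0439·1.9119} = 0.919493
N(−d₁) = 0.311632,  N(−d₂) = 0.517445
Put price V = K·e^{−rT}·N(−d₂) − S·N(−d₁) = 112.242901 − 76.193903 = 36.048998
φ(d₁) = (1/√(2π))·e^{−d₁²/2} = 0.353599
Γ = φ(d₁) / (S·σ·√T) = 0.002703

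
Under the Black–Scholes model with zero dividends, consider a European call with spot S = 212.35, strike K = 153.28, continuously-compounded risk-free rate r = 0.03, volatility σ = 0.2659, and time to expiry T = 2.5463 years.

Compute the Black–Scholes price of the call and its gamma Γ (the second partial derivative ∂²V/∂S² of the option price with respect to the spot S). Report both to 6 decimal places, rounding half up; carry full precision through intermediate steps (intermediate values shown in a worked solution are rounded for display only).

price = 77.016129
Γ = 0.002258

σ√T = 0.2659·√2.5463 = 0.424300
d₁ = (ln(S/K) + (r+σ²/2)T) / (σ√T) = (ln(212.35/153.28) + (0.03+0.2659²/2)·2.5463) / 0.424300 = (0.325970 + 0.166404) / 0.424300 = 1.160438
d₂ = d₁ − σ√T = 1.160438 − 0.424300 = 0.736138
e^{−rT} = e^{−0.03·2.5463} = 0.926456
N(d₁) = 0.877065,  N(d₂) = 0.769177
Call price V = S·N(d₁) − K·e^{−rT}·N(d₂) = 186.244685 − 109.228556 = 77.016129
φ(d₁) = (1/√(2π))·e^{−d₁²/2} = 0.203468
Γ = φ(d₁) / (S·σ·√T) = 0.002258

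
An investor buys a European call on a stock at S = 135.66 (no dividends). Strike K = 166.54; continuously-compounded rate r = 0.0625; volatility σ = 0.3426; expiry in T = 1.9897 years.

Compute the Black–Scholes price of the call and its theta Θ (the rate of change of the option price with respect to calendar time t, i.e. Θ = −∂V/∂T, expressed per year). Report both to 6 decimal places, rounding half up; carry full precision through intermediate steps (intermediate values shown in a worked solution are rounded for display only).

σ√T = 0.3426·√1.9897 = 0.483260
d₁ = (ln(S/K) + (r+σ²/2)T) / (σ√T) = (ln(135.66/166.54) + (0.0625+0.3426²/2)·1.9897) / 0.483260 = (-0.205084 + 0.241127) / 0.483260 = 0.074583
d₂ = d₁ − σ√T = 0.074583 − 0.483260 = -0.408678
e^{−rT} = e^{−0.0625·1.9897} = 0.883065
N(d₁) = 0.529727,  N(d₂) = 0.341388
Call price V = S·N(d₁) − K·e^{−rT}·N(d₂) = 71.862704 − 50.206464 = 21.656239
φ(d₁) = (1/√(2π))·e^{−d₁²/2} = 0.397834
Θ = −S·φ(d₁)·σ/(2√T) − r·K·e^{−rT}·N(d₂) = −6.554168 − 3.137904 = -9.692072

price = 21.656239
Θ = -9.692072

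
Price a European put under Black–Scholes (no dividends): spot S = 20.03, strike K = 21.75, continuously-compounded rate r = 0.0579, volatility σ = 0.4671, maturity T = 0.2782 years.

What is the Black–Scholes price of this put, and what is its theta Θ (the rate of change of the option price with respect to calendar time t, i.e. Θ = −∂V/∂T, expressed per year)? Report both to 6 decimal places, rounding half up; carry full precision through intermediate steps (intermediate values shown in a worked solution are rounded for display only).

price = 2.789885
Θ = -2.692232

σ√T = 0.4671·√0.2782 = 0.246370
d₁ = (ln(S/K) + (r+σ²/2)T) / (σ√T) = (ln(20.03/21.75) + (0.0579+0.4671²/2)·0.2782) / 0.246370 = (-0.082383 + 0.046457) / 0.246370 = -0.145820
d₂ = d₁ − σ√T = -0.145820 − 0.246370 = -0.392190
e^{−rT} = e^{−0.0579·0.2782} = 0.984021
N(−d₁) = 0.557968,  N(−d₂) = 0.652541
Put price V = K·e^{−rT}·N(−d₂) − S·N(−d₁) = 13.965986 − 11.176102 = 2.789885
φ(d₁) = (1/√(2π))·e^{−d₁²/2} = 0.394723
Θ = −S·φ(d₁)·σ/(2√T) + r·K·e^{−rT}·N(−d₂) = −3.500862 + 0.808631 = -2.692232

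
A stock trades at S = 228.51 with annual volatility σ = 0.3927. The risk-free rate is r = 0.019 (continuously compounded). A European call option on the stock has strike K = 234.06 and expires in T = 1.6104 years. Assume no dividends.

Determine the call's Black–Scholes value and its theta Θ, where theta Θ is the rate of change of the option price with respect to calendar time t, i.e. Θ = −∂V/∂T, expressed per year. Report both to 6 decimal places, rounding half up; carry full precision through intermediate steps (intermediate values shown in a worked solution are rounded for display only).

σ√T = 0.3927·√1.6104 = 0.498342
d₁ = (ln(S/K) + (r+σ²/2)T) / (σ√T) = (ln(228.51/234.06) + (0.019+0.3927²/2)·1.6104) / 0.498342 = (-0.023998 + 0.154770) / 0.498342 = 0.262415
d₂ = d₁ − σ√T = 0.262415 − 0.498342 = -0.235927
e^{−rT} = e^{−0.019·1.6104} = 0.969866
N(d₁) = 0.603499,  N(d₂) = 0.406745
Call price V = S·N(d₁) − K·e^{−rT}·N(d₂) = 137.905633 − 92.333787 = 45.571846
φ(d₁) = (1/√(2π))·e^{−d₁²/2} = 0.385440
Θ = −S·φ(d₁)·σ/(2√T) − r·K·e^{−rT}·N(d₂) = −13.627813 − 1.754342 = -15.382155

price = 45.571846
Θ = -15.382155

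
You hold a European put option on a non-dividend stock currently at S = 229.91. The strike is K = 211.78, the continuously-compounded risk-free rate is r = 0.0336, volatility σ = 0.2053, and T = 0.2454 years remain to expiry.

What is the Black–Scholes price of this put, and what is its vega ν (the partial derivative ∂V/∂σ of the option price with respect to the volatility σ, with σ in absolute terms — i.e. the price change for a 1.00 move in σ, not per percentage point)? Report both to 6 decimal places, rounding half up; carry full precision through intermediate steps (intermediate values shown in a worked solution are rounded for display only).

σ√T = 0.2053·√0.2454 = 0.101701
d₁ = (ln(S/K) + (r+σ²/2)T) / (σ√T) = (ln(229.91/211.78) + (0.0336+0.2053²/2)·0.2454) / 0.101701 = (0.082140 + 0.013417) / 0.101701 = 0.939585
d₂ = d₁ − σ√T = 0.939585 − 0.101701 = 0.837884
e^{−rT} = e^{−0.0336·0.2454} = 0.991788
N(−d₁) = 0.173715,  N(−d₂) = 0.201048
Put price V = K·e^{−rT}·N(−d₂) − S·N(−d₁) = 42.228323 − 39.938880 = 2.289444
φ(d₁) = (1/√(2π))·e^{−d₁²/2} = 0.256571
ν = S·φ(d₁)·√T = 29.221557

price = 2.289444
ν = 29.221557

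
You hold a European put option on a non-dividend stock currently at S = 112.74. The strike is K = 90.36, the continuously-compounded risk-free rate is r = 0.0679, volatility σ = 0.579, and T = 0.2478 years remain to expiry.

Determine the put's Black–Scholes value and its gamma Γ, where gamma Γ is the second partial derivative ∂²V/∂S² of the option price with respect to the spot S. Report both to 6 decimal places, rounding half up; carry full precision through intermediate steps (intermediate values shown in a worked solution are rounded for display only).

price = 3.290389
Γ = 0.007668

σ√T = 0.579·√0.2478 = 0.288223
d₁ = (ln(S/K) + (r+σ²/2)T) / (σ√T) = (ln(112.74/90.36) + (0.0679+0.579²/2)·0.2478) / 0.288223 = (0.221283 + 0.058362) / 0.288223 = 0.970236
d₂ = d₁ − σ√T = 0.970236 − 0.288223 = 0.682012
e^{−rT} = e^{−0.0679·0.2478} = 0.983315
N(−d₁) = 0.165965,  N(−d₂) = 0.247616
Put price V = K·e^{−rT}·N(−d₂) − S·N(−d₁) = 22.001232 − 18.710843 = 3.290389
φ(d₁) = (1/√(2π))·e^{−d₁²/2} = 0.249171
Γ = φ(d₁) / (S·σ·√T) = 0.007668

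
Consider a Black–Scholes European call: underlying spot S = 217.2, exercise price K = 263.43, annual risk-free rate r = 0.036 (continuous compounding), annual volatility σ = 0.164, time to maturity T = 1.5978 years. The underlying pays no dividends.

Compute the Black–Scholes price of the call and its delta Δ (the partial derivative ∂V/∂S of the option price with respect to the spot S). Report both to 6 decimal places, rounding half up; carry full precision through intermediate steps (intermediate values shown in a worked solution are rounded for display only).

price = 7.421996
Δ = 0.291251

σ√T = 0.164·√1.5978 = 0.207303
d₁ = (ln(S/K) + (r+σ²/2)T) / (σ√T) = (ln(217.2/263.43) + (0.036+0.164²/2)·1.5978) / 0.207303 = (-0.192969 + 0.079008) / 0.207303 = -0.549733
d₂ = d₁ − σ√T = -0.549733 − 0.207303 = -0.757035
e^{−rT} = e^{−0.036·1.5978} = 0.944102
N(d₁) = 0.291251,  N(d₂) = 0.224514
Call price V = S·N(d₁) − K·e^{−rT}·N(d₂) = 63.259804 − 55.837808 = 7.421996
Δ = N(d₁) = 0.291251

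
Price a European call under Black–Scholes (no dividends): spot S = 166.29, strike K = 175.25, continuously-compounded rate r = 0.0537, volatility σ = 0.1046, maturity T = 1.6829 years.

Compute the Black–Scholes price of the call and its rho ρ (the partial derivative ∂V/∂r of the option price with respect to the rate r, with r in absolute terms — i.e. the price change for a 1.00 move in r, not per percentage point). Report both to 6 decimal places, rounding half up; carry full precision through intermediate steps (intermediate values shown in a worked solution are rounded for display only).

price = 12.260756
ρ = 157.277217

σ√T = 0.1046·√1.6829 = 0.135694
d₁ = (ln(S/K) + (r+σ²/2)T) / (σ√T) = (ln(166.29/175.25) + (0.0537+0.1046²/2)·1.6829) / 0.135694 = (-0.052480 + 0.099578) / 0.135694 = 0.347089
d₂ = d₁ − σ√T = 0.347089 − 0.135694 = 0.211395
e^{−rT} = e^{−0.0537·1.6829} = 0.913592
N(d₁) = 0.635738,  N(d₂) = 0.583710
Call price V = S·N(d₁) − K·e^{−rT}·N(d₂) = 105.716825 − 93.456068 = 12.260756
ρ = K·T·e^{−rT}·N(d₂) = 157.277217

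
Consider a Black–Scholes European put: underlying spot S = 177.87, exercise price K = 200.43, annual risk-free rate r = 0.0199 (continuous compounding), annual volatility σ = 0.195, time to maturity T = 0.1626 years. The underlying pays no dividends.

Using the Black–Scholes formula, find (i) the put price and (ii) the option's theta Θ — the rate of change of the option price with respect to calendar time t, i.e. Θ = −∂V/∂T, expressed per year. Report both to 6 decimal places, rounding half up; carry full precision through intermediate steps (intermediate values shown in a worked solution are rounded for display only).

σ√T = 0.195·√0.1626 = 0.078631
d₁ = (ln(S/K) + (r+σ²/2)T) / (σ√T) = (ln(177.87/200.43) + (0.0199+0.195²/2)·0.1626) / 0.078631 = (-0.119412 + 0.006327) / 0.078631 = -1.438169
d₂ = d₁ − σ√T = -1.438169 − 0.078631 = -1.516800
e^{−rT} = e^{−0.0199·0.1626} = 0.996769
N(−d₁) = 0.924807,  N(−d₂) = 0.935341
Put price V = K·e^{−rT}·N(−d₂) − S·N(−d₁) = 186.864855 − 164.495409 = 22.369446
φ(d₁) = (1/√(2π))·e^{−d₁²/2} = 0.141833
Θ = −S·φ(d₁)·σ/(2√T) + r·K·e^{−rT}·N(−d₂) = −6.099932 + 3.718611 = -2.381322

price = 22.369446
Θ = -2.381322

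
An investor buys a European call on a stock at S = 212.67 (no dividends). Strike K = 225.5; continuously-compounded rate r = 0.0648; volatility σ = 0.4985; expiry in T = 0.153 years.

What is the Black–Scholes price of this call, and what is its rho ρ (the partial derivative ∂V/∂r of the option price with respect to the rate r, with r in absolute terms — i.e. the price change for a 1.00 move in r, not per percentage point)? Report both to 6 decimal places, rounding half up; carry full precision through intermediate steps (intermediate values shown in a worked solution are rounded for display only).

price = 12.149209
ρ = 12.443881

σ√T = 0.4985·√0.153 = 0.194989
d₁ = (ln(S/K) + (r+σ²/2)T) / (σ√T) = (ln(212.67/225.5) + (0.0648+0.4985²/2)·0.153) / 0.194989 = (-0.058578 + 0.028925) / 0.194989 = -0.152078
d₂ = d₁ − σ√T = -0.152078 − 0.194989 = -0.347068
e^{−rT} = e^{−0.0648·0.153} = 0.990135
N(d₁) = 0.439563,  N(d₂) = 0.364270
Call price V = S·N(d₁) − K·e^{−rT}·N(d₂) = 93.481767 − 81.332559 = 12.149209
ρ = K·T·e^{−rT}·N(d₂) = 12.443881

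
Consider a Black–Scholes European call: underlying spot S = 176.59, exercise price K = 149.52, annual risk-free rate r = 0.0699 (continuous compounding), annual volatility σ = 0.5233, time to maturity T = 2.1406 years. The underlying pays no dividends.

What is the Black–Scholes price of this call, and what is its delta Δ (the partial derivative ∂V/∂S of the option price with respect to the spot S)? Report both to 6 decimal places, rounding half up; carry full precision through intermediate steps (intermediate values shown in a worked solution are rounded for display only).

σ√T = 0.5233·√2.1406 = 0.765629
d₁ = (ln(S/K) + (r+σ²/2)T) / (σ√T) = (ln(176.59/149.52) + (0.0699+0.5233²/2)·2.1406) / 0.765629 = (0.166400 + 0.442722) / 0.765629 = 0.795584
d₂ = d₁ − σ√T = 0.795584 − 0.765629 = 0.029955
e^{−rT} = e^{−0.0699·2.1406} = 0.861028
N(d₁) = 0.786863,  N(d₂) = 0.511949
Call price V = S·N(d₁) − K·e^{−rT}·N(d₂) = 138.952158 − 65.908736 = 73.043421
Δ = N(d₁) = 0.786863

price = 73.043421
Δ = 0.786863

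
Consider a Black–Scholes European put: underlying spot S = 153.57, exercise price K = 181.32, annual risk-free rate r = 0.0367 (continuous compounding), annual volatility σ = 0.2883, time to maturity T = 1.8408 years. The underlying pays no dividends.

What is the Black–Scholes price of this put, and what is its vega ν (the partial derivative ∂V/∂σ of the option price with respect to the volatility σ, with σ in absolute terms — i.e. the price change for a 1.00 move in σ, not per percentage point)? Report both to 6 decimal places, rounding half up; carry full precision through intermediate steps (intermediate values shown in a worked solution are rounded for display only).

σ√T = 0.2883·√1.8408 = 0.391154
d₁ = (ln(S/K) + (r+σ²/2)T) / (σ√T) = (ln(153.57/181.32) + (0.0367+0.2883²/2)·1.8408) / 0.391154 = (-0.166107 + 0.144058) / 0.391154 = -0.056369
d₂ = d₁ − σ√T = -0.056369 − 0.391154 = -0.447523
e^{−rT} = e^{−0.0367·1.8408} = 0.934674
N(−d₁) = 0.522476,  N(−d₂) = 0.672751
Put price V = K·e^{−rT}·N(−d₂) − S·N(−d₁) = 114.014574 − 80.236623 = 33.777951
φ(d₁) = (1/√(2π))·e^{−d₁²/2} = 0.398309
ν = S·φ(d₁)·√T = 82.990769

price = 33.777951
ν = 82.990769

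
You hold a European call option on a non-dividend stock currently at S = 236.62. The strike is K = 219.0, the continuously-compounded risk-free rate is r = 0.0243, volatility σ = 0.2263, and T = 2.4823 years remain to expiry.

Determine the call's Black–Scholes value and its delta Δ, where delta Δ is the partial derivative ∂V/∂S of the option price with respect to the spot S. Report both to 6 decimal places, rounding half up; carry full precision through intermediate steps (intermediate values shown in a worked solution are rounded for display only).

price = 48.824640
Δ = 0.713790

σ√T = 0.2263·√2.4823 = 0.356543
d₁ = (ln(S/K) + (r+σ²/2)T) / (σ√T) = (ln(236.62/219.0) + (0.0243+0.2263²/2)·2.4823) / 0.356543 = (0.077384 + 0.123881) / 0.356543 = 0.564490
d₂ = d₁ − σ√T = 0.564490 − 0.356543 = 0.207948
e^{−rT} = e^{−0.0243·2.4823} = 0.941463
N(d₁) = 0.713790,  N(d₂) = 0.582365
Call price V = S·N(d₁) − K·e^{−rT}·N(d₂) = 168.896946 − 120.072306 = 48.824640
Δ = N(d₁) = 0.713790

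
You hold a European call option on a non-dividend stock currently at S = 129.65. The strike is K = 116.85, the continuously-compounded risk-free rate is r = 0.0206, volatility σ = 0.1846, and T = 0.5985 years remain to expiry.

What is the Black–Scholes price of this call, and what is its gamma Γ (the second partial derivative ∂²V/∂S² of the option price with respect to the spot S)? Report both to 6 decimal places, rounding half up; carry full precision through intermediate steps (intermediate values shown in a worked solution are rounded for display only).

price = 16.276680
Γ = 0.014557

σ√T = 0.1846·√0.5985 = 0.142812
d₁ = (ln(S/K) + (r+σ²/2)T) / (σ√T) = (ln(129.65/116.85) + (0.0206+0.1846²/2)·0.5985) / 0.142812 = (0.103947 + 0.022527) / 0.142812 = 0.885601
d₂ = d₁ − σ√T = 0.885601 − 0.142812 = 0.742789
e^{−rT} = e^{−0.0206·0.5985} = 0.987747
N(d₁) = 0.812084,  N(d₂) = 0.771195
Call price V = S·N(d₁) − K·e^{−rT}·N(d₂) = 105.286644 − 89.009964 = 16.276680
φ(d₁) = (1/√(2π))·e^{−d₁²/2} = 0.269528
Γ = φ(d₁) / (S·σ·√T) = 0.014557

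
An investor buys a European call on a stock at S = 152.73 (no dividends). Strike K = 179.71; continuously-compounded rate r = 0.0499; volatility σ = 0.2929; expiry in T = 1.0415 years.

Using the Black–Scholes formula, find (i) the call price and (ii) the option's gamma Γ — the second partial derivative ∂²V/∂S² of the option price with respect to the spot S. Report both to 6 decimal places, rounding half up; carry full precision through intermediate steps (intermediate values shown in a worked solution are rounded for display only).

σ√T = 0.2929·√1.0415 = 0.298916
d₁ = (ln(S/K) + (r+σ²/2)T) / (σ√T) = (ln(152.73/179.71) + (0.0499+0.2929²/2)·1.0415) / 0.298916 = (-0.162673 + 0.096646) / 0.298916 = -0.220887
d₂ = d₁ − σ√T = -0.220887 − 0.298916 = -0.519803
e^{−rT} = e^{−0.0499·1.0415} = 0.949357
N(d₁) = 0.412590,  N(d₂) = 0.301601
Call price V = S·N(d₁) − K·e^{−rT}·N(d₂) = 63.014914 − 51.455727 = 11.559187
φ(d₁) = (1/√(2π))·e^{−d₁²/2} = 0.389328
Γ = φ(d₁) / (S·σ·√T) = 0.008528

price = 11.559187
Γ = 0.008528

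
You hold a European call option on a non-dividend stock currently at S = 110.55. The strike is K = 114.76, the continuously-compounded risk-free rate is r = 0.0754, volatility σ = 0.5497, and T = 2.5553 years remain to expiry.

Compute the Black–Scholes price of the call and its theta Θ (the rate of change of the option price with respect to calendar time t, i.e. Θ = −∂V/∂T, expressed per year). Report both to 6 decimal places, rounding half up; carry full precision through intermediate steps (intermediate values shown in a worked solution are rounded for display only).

price = 43.300397
Θ = -9.101297

σ√T = 0.5497·√2.5553 = 0.878712
d₁ = (ln(S/K) + (r+σ²/2)T) / (σ√T) = (ln(110.55/114.76) + (0.0754+0.5497²/2)·2.5553) / 0.878712 = (-0.037375 + 0.578737) / 0.878712 = 0.616086
d₂ = d₁ − σ√T = 0.616086 − 0.878712 = -0.262626
e^{−rT} = e^{−0.0754·2.5553} = 0.824754
N(d₁) = 0.731081,  N(d₂) = 0.396419
Call price V = S·N(d₁) − K·e^{−rT}·N(d₂) = 80.821011 − 37.520613 = 43.300397
φ(d₁) = (1/√(2π))·e^{−d₁²/2} = 0.329981
Θ = −S·φ(d₁)·σ/(2√T) − r·K·e^{−rT}·N(d₂) = −6.272242 − 2.829054 = -9.101297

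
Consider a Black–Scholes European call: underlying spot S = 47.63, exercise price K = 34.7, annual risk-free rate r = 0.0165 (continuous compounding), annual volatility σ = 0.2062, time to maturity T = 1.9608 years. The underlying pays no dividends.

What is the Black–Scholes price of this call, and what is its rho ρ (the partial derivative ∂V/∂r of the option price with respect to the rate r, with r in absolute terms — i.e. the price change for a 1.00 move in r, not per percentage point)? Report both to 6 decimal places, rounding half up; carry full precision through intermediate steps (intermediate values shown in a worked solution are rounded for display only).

σ√T = 0.2062·√1.9608 = 0.288739
d₁ = (ln(S/K) + (r+σ²/2)T) / (σ√T) = (ln(47.63/34.7) + (0.0165+0.2062²/2)·1.9608) / 0.288739 = (0.316723 + 0.074038) / 0.288739 = 1.353338
d₂ = d₁ − σ√T = 1.353338 − 0.288739 = 1.064599
e^{−rT} = e^{−0.0165·1.9608} = 0.968165
N(d₁) = 0.912026,  N(d₂) = 0.856471
Call price V = S·N(d₁) − K·e^{−rT}·N(d₂) = 43.439808 − 28.773421 = 14.666387
ρ = K·T·e^{−rT}·N(d₂) = 56.418924

price = 14.666387
ρ = 56.418924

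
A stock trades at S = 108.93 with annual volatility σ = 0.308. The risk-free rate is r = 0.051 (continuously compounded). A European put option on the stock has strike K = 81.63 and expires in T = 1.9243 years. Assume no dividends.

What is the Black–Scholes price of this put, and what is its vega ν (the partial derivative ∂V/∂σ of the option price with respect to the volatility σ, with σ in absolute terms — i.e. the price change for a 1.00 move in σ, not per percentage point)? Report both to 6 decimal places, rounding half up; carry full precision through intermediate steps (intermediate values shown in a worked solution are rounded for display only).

σ√T = 0.308·√1.9243 = 0.427255
d₁ = (ln(S/K) + (r+σ²/2)T) / (σ√T) = (ln(108.93/81.63) + (0.051+0.308²/2)·1.9243) / 0.427255 = (0.288509 + 0.189413) / 0.427255 = 1.118586
d₂ = d₁ − σ√T = 1.118586 − 0.427255 = 0.691331
e^{−rT} = e^{−0.051·1.9243} = 0.906523
N(−d₁) = 0.131658,  N(−d₂) = 0.244679
Put price V = K·e^{−rT}·N(−d₂) − S·N(−d₁) = 18.106096 − 14.341554 = 3.764542
φ(d₁) = (1/√(2π))·e^{−d₁²/2} = 0.213407
ν = S·φ(d₁)·√T = 32.247192

price = 3.764542
ν = 32.247192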